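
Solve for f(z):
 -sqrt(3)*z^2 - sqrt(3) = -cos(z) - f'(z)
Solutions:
 f(z) = C1 + sqrt(3)*z^3/3 + sqrt(3)*z - sin(z)


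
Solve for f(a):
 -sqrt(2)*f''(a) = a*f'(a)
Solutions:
 f(a) = C1 + C2*erf(2^(1/4)*a/2)


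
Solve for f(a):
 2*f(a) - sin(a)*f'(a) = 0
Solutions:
 f(a) = C1*(cos(a) - 1)/(cos(a) + 1)


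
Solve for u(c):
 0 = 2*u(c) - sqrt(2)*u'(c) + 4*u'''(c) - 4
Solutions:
 u(c) = C1*exp(3^(1/3)*c*(sqrt(2)*3^(1/3)/(sqrt(6)*sqrt(54 - sqrt(2)) + 18)^(1/3) + (sqrt(6)*sqrt(54 - sqrt(2)) + 18)^(1/3))/12)*sin(3^(1/6)*c*(-3*sqrt(2)/(sqrt(6)*sqrt(54 - sqrt(2)) + 18)^(1/3) + 3^(2/3)*(sqrt(6)*sqrt(54 - sqrt(2)) + 18)^(1/3))/12) + C2*exp(3^(1/3)*c*(sqrt(2)*3^(1/3)/(sqrt(6)*sqrt(54 - sqrt(2)) + 18)^(1/3) + (sqrt(6)*sqrt(54 - sqrt(2)) + 18)^(1/3))/12)*cos(3^(1/6)*c*(-3*sqrt(2)/(sqrt(6)*sqrt(54 - sqrt(2)) + 18)^(1/3) + 3^(2/3)*(sqrt(6)*sqrt(54 - sqrt(2)) + 18)^(1/3))/12) + C3*exp(-3^(1/3)*c*(sqrt(2)*3^(1/3)/(sqrt(6)*sqrt(54 - sqrt(2)) + 18)^(1/3) + (sqrt(6)*sqrt(54 - sqrt(2)) + 18)^(1/3))/6) + 2


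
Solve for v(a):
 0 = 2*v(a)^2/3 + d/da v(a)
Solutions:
 v(a) = 3/(C1 + 2*a)


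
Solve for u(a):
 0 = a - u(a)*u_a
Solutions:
 u(a) = -sqrt(C1 + a^2)
 u(a) = sqrt(C1 + a^2)


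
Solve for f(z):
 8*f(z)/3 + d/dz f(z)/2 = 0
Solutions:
 f(z) = C1*exp(-16*z/3)


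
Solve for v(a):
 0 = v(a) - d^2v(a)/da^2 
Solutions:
 v(a) = C1*exp(-a) + C2*exp(a)


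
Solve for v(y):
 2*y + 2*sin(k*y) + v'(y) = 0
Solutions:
 v(y) = C1 - y^2 + 2*cos(k*y)/k


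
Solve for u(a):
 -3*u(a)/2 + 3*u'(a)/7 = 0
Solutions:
 u(a) = C1*exp(7*a/2)


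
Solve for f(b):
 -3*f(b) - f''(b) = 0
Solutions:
 f(b) = C1*sin(sqrt(3)*b) + C2*cos(sqrt(3)*b)


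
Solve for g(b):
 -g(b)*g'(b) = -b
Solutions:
 g(b) = -sqrt(C1 + b^2)
 g(b) = sqrt(C1 + b^2)


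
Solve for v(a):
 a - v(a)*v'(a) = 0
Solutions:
 v(a) = -sqrt(C1 + a^2)
 v(a) = sqrt(C1 + a^2)


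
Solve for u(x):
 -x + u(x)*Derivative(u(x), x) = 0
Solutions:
 u(x) = -sqrt(C1 + x^2)
 u(x) = sqrt(C1 + x^2)


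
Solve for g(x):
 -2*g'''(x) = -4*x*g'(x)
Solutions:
 g(x) = C1 + Integral(C2*airyai(2^(1/3)*x) + C3*airybi(2^(1/3)*x), x)


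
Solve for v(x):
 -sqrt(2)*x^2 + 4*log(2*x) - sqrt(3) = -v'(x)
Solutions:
 v(x) = C1 + sqrt(2)*x^3/3 - 4*x*log(x) - x*log(16) + sqrt(3)*x + 4*x


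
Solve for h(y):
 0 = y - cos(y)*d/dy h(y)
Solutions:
 h(y) = C1 + Integral(y/cos(y), y)


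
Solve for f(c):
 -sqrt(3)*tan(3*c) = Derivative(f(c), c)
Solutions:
 f(c) = C1 + sqrt(3)*log(cos(3*c))/3


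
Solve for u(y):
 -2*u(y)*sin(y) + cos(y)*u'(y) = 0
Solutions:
 u(y) = C1/cos(y)^2


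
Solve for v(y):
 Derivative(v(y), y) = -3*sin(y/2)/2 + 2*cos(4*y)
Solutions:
 v(y) = C1 + sin(4*y)/2 + 3*cos(y/2)


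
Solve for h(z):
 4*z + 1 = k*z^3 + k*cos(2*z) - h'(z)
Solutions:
 h(z) = C1 + k*z^4/4 + k*sin(2*z)/2 - 2*z^2 - z


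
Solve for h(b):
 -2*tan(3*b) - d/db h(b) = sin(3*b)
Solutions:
 h(b) = C1 + 2*log(cos(3*b))/3 + cos(3*b)/3


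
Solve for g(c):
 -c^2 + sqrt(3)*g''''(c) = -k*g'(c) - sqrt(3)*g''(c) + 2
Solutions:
 g(c) = C1 + C2*exp(2^(1/3)*c*(2^(1/3)*sqrt(3)*(3*k + sqrt(9*k^2 + 4))^(1/3)/12 - 2^(1/3)*I*(3*k + sqrt(9*k^2 + 4))^(1/3)/4 + 2/((-sqrt(3) + 3*I)*(3*k + sqrt(9*k^2 + 4))^(1/3)))) + C3*exp(2^(1/3)*c*(2^(1/3)*sqrt(3)*(3*k + sqrt(9*k^2 + 4))^(1/3)/12 + 2^(1/3)*I*(3*k + sqrt(9*k^2 + 4))^(1/3)/4 - 2/((sqrt(3) + 3*I)*(3*k + sqrt(9*k^2 + 4))^(1/3)))) + C4*exp(2^(1/3)*sqrt(3)*c*(-2^(1/3)*(3*k + sqrt(9*k^2 + 4))^(1/3) + 2/(3*k + sqrt(9*k^2 + 4))^(1/3))/6) + c^3/(3*k) - sqrt(3)*c^2/k^2 + 2*c/k + 6*c/k^3


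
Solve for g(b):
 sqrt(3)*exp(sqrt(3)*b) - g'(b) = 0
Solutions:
 g(b) = C1 + exp(sqrt(3)*b)


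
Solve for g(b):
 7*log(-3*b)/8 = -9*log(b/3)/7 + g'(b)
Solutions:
 g(b) = C1 + 121*b*log(b)/56 + b*(-121 - 23*log(3) + 49*I*pi)/56


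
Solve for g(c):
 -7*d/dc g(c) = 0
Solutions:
 g(c) = C1


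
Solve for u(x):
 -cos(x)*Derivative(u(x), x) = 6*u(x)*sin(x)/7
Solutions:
 u(x) = C1*cos(x)^(6/7)


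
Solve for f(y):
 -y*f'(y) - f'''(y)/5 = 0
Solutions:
 f(y) = C1 + Integral(C2*airyai(-5^(1/3)*y) + C3*airybi(-5^(1/3)*y), y)


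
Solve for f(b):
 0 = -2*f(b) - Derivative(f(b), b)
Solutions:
 f(b) = C1*exp(-2*b)


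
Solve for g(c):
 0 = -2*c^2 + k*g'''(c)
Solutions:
 g(c) = C1 + C2*c + C3*c^2 + c^5/(30*k)


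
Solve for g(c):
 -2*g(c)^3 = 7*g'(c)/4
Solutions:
 g(c) = -sqrt(14)*sqrt(-1/(C1 - 8*c))/2
 g(c) = sqrt(14)*sqrt(-1/(C1 - 8*c))/2


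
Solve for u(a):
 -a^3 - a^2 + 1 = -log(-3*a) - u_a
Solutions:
 u(a) = C1 + a^4/4 + a^3/3 - a*log(-a) - a*log(3)


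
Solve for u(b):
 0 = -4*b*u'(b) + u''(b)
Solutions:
 u(b) = C1 + C2*erfi(sqrt(2)*b)


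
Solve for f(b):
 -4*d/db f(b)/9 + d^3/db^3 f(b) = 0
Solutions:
 f(b) = C1 + C2*exp(-2*b/3) + C3*exp(2*b/3)


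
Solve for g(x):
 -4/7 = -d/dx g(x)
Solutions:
 g(x) = C1 + 4*x/7


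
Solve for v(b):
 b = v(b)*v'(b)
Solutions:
 v(b) = -sqrt(C1 + b^2)
 v(b) = sqrt(C1 + b^2)


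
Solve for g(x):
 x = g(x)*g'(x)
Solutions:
 g(x) = -sqrt(C1 + x^2)
 g(x) = sqrt(C1 + x^2)


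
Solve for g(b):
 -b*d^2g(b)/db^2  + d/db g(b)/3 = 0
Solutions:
 g(b) = C1 + C2*b^(4/3)


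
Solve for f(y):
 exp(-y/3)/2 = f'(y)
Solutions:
 f(y) = C1 - 3*exp(-y/3)/2


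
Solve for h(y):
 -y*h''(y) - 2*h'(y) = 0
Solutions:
 h(y) = C1 + C2/y


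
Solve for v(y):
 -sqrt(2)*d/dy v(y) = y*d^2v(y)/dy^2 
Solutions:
 v(y) = C1 + C2*y^(1 - sqrt(2))


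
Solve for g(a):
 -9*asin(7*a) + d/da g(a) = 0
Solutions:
 g(a) = C1 + 9*a*asin(7*a) + 9*sqrt(1 - 49*a^2)/7


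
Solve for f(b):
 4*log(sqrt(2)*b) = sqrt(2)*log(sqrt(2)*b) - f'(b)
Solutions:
 f(b) = C1 - 4*b*log(b) + sqrt(2)*b*log(b) - sqrt(2)*b + b*log(2^(-2 + sqrt(2)/2)) + 4*b


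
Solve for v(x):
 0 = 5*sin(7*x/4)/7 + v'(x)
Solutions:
 v(x) = C1 + 20*cos(7*x/4)/49


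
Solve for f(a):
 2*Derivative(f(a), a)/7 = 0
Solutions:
 f(a) = C1


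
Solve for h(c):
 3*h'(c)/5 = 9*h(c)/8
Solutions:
 h(c) = C1*exp(15*c/8)


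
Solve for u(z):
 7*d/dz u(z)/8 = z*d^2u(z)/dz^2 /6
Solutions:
 u(z) = C1 + C2*z^(25/4)


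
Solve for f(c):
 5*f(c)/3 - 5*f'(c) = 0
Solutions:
 f(c) = C1*exp(c/3)


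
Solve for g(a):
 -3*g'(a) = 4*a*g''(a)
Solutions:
 g(a) = C1 + C2*a^(1/4)


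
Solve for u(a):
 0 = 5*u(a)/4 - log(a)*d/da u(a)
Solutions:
 u(a) = C1*exp(5*li(a)/4)


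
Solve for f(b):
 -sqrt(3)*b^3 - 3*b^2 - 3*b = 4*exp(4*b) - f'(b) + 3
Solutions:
 f(b) = C1 + sqrt(3)*b^4/4 + b^3 + 3*b^2/2 + 3*b + exp(4*b)


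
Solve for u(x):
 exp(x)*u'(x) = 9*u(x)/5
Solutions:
 u(x) = C1*exp(-9*exp(-x)/5)


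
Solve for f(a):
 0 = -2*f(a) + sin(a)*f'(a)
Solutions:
 f(a) = C1*(cos(a) - 1)/(cos(a) + 1)


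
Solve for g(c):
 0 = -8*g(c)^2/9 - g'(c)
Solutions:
 g(c) = 9/(C1 + 8*c)


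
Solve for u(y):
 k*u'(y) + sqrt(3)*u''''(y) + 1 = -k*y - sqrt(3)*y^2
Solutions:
 u(y) = C1 + C2*exp(3^(5/6)*y*(-k)^(1/3)/3) + C3*exp(y*(-k)^(1/3)*(-3^(5/6) + 3*3^(1/3)*I)/6) + C4*exp(-y*(-k)^(1/3)*(3^(5/6) + 3*3^(1/3)*I)/6) - y^2/2 - sqrt(3)*y^3/(3*k) - y/k


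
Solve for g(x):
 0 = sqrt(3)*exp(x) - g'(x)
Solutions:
 g(x) = C1 + sqrt(3)*exp(x)


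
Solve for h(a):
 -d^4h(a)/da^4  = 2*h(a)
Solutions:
 h(a) = (C1*sin(2^(3/4)*a/2) + C2*cos(2^(3/4)*a/2))*exp(-2^(3/4)*a/2) + (C3*sin(2^(3/4)*a/2) + C4*cos(2^(3/4)*a/2))*exp(2^(3/4)*a/2)


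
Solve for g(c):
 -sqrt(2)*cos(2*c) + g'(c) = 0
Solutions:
 g(c) = C1 + sqrt(2)*sin(2*c)/2


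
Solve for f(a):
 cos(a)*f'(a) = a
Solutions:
 f(a) = C1 + Integral(a/cos(a), a)


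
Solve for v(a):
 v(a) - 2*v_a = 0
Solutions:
 v(a) = C1*exp(a/2)


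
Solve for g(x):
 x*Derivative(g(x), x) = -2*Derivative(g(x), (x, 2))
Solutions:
 g(x) = C1 + C2*erf(x/2)


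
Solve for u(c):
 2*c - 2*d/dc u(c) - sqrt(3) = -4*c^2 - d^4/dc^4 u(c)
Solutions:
 u(c) = C1 + C4*exp(2^(1/3)*c) + 2*c^3/3 + c^2/2 - sqrt(3)*c/2 + (C2*sin(2^(1/3)*sqrt(3)*c/2) + C3*cos(2^(1/3)*sqrt(3)*c/2))*exp(-2^(1/3)*c/2)


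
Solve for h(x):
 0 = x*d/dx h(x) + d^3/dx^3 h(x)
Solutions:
 h(x) = C1 + Integral(C2*airyai(-x) + C3*airybi(-x), x)


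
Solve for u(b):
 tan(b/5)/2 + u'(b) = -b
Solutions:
 u(b) = C1 - b^2/2 + 5*log(cos(b/5))/2


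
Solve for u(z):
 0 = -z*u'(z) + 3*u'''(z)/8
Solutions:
 u(z) = C1 + Integral(C2*airyai(2*3^(2/3)*z/3) + C3*airybi(2*3^(2/3)*z/3), z)


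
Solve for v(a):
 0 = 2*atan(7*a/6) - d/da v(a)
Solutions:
 v(a) = C1 + 2*a*atan(7*a/6) - 6*log(49*a^2 + 36)/7


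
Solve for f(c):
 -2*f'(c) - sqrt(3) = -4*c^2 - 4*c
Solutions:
 f(c) = C1 + 2*c^3/3 + c^2 - sqrt(3)*c/2


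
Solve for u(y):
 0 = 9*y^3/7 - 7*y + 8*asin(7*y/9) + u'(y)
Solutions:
 u(y) = C1 - 9*y^4/28 + 7*y^2/2 - 8*y*asin(7*y/9) - 8*sqrt(81 - 49*y^2)/7


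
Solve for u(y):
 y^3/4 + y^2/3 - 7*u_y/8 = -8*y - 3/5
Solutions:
 u(y) = C1 + y^4/14 + 8*y^3/63 + 32*y^2/7 + 24*y/35


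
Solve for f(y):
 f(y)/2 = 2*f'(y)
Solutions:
 f(y) = C1*exp(y/4)


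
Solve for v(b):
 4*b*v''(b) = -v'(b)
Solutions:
 v(b) = C1 + C2*b^(3/4)


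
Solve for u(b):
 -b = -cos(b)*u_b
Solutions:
 u(b) = C1 + Integral(b/cos(b), b)


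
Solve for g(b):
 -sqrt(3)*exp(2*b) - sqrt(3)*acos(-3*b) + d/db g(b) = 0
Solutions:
 g(b) = C1 + sqrt(3)*(b*acos(-3*b) + sqrt(1 - 9*b^2)/3) + sqrt(3)*exp(2*b)/2


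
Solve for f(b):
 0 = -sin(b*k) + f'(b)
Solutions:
 f(b) = C1 - cos(b*k)/k


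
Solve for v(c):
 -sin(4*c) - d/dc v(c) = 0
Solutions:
 v(c) = C1 + cos(4*c)/4


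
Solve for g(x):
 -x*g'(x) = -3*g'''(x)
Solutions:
 g(x) = C1 + Integral(C2*airyai(3^(2/3)*x/3) + C3*airybi(3^(2/3)*x/3), x)


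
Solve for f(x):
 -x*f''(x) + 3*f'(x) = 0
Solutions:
 f(x) = C1 + C2*x^4


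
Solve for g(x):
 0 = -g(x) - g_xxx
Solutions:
 g(x) = C3*exp(-x) + (C1*sin(sqrt(3)*x/2) + C2*cos(sqrt(3)*x/2))*exp(x/2)


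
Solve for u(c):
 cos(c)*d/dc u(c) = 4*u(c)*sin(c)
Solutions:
 u(c) = C1/cos(c)^4


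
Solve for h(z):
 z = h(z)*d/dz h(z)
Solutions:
 h(z) = -sqrt(C1 + z^2)
 h(z) = sqrt(C1 + z^2)


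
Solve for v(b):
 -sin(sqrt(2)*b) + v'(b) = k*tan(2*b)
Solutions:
 v(b) = C1 - k*log(cos(2*b))/2 - sqrt(2)*cos(sqrt(2)*b)/2


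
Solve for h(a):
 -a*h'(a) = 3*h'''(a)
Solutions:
 h(a) = C1 + Integral(C2*airyai(-3^(2/3)*a/3) + C3*airybi(-3^(2/3)*a/3), a)


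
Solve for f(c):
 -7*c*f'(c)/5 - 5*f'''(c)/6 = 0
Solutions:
 f(c) = C1 + Integral(C2*airyai(-210^(1/3)*c/5) + C3*airybi(-210^(1/3)*c/5), c)


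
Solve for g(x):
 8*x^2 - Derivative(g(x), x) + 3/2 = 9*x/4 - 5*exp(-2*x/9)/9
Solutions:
 g(x) = C1 + 8*x^3/3 - 9*x^2/8 + 3*x/2 - 5*exp(-2*x/9)/2


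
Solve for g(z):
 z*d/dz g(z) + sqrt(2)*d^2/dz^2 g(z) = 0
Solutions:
 g(z) = C1 + C2*erf(2^(1/4)*z/2)


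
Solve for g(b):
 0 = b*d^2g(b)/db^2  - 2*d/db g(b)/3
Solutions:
 g(b) = C1 + C2*b^(5/3)


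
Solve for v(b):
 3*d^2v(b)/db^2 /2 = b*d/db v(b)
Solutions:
 v(b) = C1 + C2*erfi(sqrt(3)*b/3)


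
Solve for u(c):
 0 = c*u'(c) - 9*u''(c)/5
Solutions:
 u(c) = C1 + C2*erfi(sqrt(10)*c/6)


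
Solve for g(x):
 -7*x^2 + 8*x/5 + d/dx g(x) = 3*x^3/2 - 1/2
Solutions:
 g(x) = C1 + 3*x^4/8 + 7*x^3/3 - 4*x^2/5 - x/2


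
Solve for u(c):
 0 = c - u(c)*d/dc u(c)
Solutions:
 u(c) = -sqrt(C1 + c^2)
 u(c) = sqrt(C1 + c^2)


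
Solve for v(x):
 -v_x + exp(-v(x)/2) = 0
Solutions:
 v(x) = 2*log(C1 + x/2)


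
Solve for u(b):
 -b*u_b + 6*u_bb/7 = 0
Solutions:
 u(b) = C1 + C2*erfi(sqrt(21)*b/6)


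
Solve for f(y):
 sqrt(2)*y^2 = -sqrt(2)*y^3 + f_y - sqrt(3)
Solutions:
 f(y) = C1 + sqrt(2)*y^4/4 + sqrt(2)*y^3/3 + sqrt(3)*y


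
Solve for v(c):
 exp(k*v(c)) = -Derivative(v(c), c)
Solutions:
 v(c) = Piecewise((log(1/(C1*k + c*k))/k, Ne(k, 0)), (nan, True))
 v(c) = Piecewise((C1 - c, Eq(k, 0)), (nan, True))


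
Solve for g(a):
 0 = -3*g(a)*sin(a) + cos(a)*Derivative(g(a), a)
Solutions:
 g(a) = C1/cos(a)^3


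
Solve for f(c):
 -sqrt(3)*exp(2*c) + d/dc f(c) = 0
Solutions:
 f(c) = C1 + sqrt(3)*exp(2*c)/2


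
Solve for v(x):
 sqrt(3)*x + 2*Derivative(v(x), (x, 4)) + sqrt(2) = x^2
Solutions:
 v(x) = C1 + C2*x + C3*x^2 + C4*x^3 + x^6/720 - sqrt(3)*x^5/240 - sqrt(2)*x^4/48


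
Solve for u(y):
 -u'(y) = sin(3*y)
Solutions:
 u(y) = C1 + cos(3*y)/3


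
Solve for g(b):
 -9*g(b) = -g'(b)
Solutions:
 g(b) = C1*exp(9*b)


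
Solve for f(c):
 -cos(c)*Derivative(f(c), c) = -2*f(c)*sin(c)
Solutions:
 f(c) = C1/cos(c)^2


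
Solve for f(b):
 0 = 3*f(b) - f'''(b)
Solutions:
 f(b) = C3*exp(3^(1/3)*b) + (C1*sin(3^(5/6)*b/2) + C2*cos(3^(5/6)*b/2))*exp(-3^(1/3)*b/2)


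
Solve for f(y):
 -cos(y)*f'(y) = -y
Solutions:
 f(y) = C1 + Integral(y/cos(y), y)


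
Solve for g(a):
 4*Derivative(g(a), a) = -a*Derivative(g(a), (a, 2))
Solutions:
 g(a) = C1 + C2/a^3


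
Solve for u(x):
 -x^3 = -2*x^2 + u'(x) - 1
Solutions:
 u(x) = C1 - x^4/4 + 2*x^3/3 + x


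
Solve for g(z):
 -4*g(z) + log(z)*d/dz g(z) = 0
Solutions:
 g(z) = C1*exp(4*li(z))


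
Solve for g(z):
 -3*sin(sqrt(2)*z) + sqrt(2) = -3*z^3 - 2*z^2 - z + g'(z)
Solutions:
 g(z) = C1 + 3*z^4/4 + 2*z^3/3 + z^2/2 + sqrt(2)*z + 3*sqrt(2)*cos(sqrt(2)*z)/2


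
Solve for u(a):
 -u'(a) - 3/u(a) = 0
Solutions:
 u(a) = -sqrt(C1 - 6*a)
 u(a) = sqrt(C1 - 6*a)


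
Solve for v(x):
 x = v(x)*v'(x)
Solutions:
 v(x) = -sqrt(C1 + x^2)
 v(x) = sqrt(C1 + x^2)


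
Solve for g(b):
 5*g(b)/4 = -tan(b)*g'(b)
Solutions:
 g(b) = C1/sin(b)^(5/4)


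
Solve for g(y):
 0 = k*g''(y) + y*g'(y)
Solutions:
 g(y) = C1 + C2*sqrt(k)*erf(sqrt(2)*y*sqrt(1/k)/2)


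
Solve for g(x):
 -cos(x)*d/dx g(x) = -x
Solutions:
 g(x) = C1 + Integral(x/cos(x), x)


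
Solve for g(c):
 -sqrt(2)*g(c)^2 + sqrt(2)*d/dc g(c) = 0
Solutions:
 g(c) = -1/(C1 + c)


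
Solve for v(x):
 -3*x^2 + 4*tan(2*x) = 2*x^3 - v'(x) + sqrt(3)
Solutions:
 v(x) = C1 + x^4/2 + x^3 + sqrt(3)*x + 2*log(cos(2*x))


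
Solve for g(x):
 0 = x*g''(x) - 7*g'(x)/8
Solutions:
 g(x) = C1 + C2*x^(15/8)


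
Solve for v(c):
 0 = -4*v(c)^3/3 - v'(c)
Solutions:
 v(c) = -sqrt(6)*sqrt(-1/(C1 - 4*c))/2
 v(c) = sqrt(6)*sqrt(-1/(C1 - 4*c))/2


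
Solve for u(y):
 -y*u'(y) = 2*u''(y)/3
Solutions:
 u(y) = C1 + C2*erf(sqrt(3)*y/2)


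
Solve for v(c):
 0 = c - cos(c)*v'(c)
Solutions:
 v(c) = C1 + Integral(c/cos(c), c)


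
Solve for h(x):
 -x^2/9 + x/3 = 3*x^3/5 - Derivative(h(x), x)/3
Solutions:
 h(x) = C1 + 9*x^4/20 + x^3/9 - x^2/2


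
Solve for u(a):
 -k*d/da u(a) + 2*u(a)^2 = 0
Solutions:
 u(a) = -k/(C1*k + 2*a)


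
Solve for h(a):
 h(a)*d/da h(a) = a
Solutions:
 h(a) = -sqrt(C1 + a^2)
 h(a) = sqrt(C1 + a^2)


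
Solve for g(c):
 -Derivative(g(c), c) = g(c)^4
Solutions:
 g(c) = (-3^(2/3) - 3*3^(1/6)*I)*(1/(C1 + c))^(1/3)/6
 g(c) = (-3^(2/3) + 3*3^(1/6)*I)*(1/(C1 + c))^(1/3)/6
 g(c) = (1/(C1 + 3*c))^(1/3)


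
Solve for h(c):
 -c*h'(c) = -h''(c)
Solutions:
 h(c) = C1 + C2*erfi(sqrt(2)*c/2)


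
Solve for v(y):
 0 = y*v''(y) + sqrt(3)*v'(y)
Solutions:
 v(y) = C1 + C2*y^(1 - sqrt(3))


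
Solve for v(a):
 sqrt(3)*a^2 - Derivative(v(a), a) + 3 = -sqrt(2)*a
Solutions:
 v(a) = C1 + sqrt(3)*a^3/3 + sqrt(2)*a^2/2 + 3*a


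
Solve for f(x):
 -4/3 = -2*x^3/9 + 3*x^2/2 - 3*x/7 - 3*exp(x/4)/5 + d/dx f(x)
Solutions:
 f(x) = C1 + x^4/18 - x^3/2 + 3*x^2/14 - 4*x/3 + 12*exp(x/4)/5


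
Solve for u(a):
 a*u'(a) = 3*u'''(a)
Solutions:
 u(a) = C1 + Integral(C2*airyai(3^(2/3)*a/3) + C3*airybi(3^(2/3)*a/3), a)


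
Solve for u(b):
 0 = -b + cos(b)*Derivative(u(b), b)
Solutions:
 u(b) = C1 + Integral(b/cos(b), b)


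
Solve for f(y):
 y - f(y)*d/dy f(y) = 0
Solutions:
 f(y) = -sqrt(C1 + y^2)
 f(y) = sqrt(C1 + y^2)


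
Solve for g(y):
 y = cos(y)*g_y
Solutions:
 g(y) = C1 + Integral(y/cos(y), y)


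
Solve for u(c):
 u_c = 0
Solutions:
 u(c) = C1


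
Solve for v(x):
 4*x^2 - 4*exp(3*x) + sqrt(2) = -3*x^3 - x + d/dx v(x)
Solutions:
 v(x) = C1 + 3*x^4/4 + 4*x^3/3 + x^2/2 + sqrt(2)*x - 4*exp(3*x)/3


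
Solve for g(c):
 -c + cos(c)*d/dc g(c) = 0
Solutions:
 g(c) = C1 + Integral(c/cos(c), c)


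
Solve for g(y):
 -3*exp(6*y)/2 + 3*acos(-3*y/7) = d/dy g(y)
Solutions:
 g(y) = C1 + 3*y*acos(-3*y/7) + sqrt(49 - 9*y^2) - exp(6*y)/4


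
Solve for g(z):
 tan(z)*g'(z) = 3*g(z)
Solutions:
 g(z) = C1*sin(z)^3


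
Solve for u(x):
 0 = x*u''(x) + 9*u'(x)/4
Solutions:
 u(x) = C1 + C2/x^(5/4)


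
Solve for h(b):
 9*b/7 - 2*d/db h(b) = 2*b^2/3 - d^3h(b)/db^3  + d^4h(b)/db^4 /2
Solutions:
 h(b) = C1 + C2*exp(b*(2*2^(2/3)/(3*sqrt(57) + 23)^(1/3) + 4 + 2^(1/3)*(3*sqrt(57) + 23)^(1/3))/6)*sin(2^(1/3)*sqrt(3)*b*(-(3*sqrt(57) + 23)^(1/3) + 2*2^(1/3)/(3*sqrt(57) + 23)^(1/3))/6) + C3*exp(b*(2*2^(2/3)/(3*sqrt(57) + 23)^(1/3) + 4 + 2^(1/3)*(3*sqrt(57) + 23)^(1/3))/6)*cos(2^(1/3)*sqrt(3)*b*(-(3*sqrt(57) + 23)^(1/3) + 2*2^(1/3)/(3*sqrt(57) + 23)^(1/3))/6) + C4*exp(b*(-2^(1/3)*(3*sqrt(57) + 23)^(1/3) - 2*2^(2/3)/(3*sqrt(57) + 23)^(1/3) + 2)/3) - b^3/9 + 9*b^2/28 - b/3


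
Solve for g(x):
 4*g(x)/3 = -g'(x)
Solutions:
 g(x) = C1*exp(-4*x/3)


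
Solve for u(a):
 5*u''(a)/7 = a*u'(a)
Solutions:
 u(a) = C1 + C2*erfi(sqrt(70)*a/10)


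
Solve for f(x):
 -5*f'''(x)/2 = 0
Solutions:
 f(x) = C1 + C2*x + C3*x^2


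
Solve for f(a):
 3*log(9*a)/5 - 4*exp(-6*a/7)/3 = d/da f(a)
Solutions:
 f(a) = C1 + 3*a*log(a)/5 + 3*a*(-1 + 2*log(3))/5 + 14*exp(-6*a/7)/9


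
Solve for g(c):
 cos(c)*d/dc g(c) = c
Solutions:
 g(c) = C1 + Integral(c/cos(c), c)


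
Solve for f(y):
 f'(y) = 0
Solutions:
 f(y) = C1


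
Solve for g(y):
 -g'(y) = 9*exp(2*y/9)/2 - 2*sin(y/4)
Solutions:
 g(y) = C1 - 81*exp(2*y/9)/4 - 8*cos(y/4)


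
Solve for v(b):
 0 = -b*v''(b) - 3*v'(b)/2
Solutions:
 v(b) = C1 + C2/sqrt(b)


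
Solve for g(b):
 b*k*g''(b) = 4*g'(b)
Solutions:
 g(b) = C1 + b^(((re(k) + 4)*re(k) + im(k)^2)/(re(k)^2 + im(k)^2))*(C2*sin(4*log(b)*Abs(im(k))/(re(k)^2 + im(k)^2)) + C3*cos(4*log(b)*im(k)/(re(k)^2 + im(k)^2)))


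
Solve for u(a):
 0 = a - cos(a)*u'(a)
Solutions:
 u(a) = C1 + Integral(a/cos(a), a)


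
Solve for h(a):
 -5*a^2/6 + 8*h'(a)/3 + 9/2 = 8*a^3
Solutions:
 h(a) = C1 + 3*a^4/4 + 5*a^3/48 - 27*a/16


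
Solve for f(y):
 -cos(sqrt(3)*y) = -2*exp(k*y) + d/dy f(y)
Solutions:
 f(y) = C1 - sqrt(3)*sin(sqrt(3)*y)/3 + 2*exp(k*y)/k


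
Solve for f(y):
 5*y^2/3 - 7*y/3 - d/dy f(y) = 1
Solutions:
 f(y) = C1 + 5*y^3/9 - 7*y^2/6 - y


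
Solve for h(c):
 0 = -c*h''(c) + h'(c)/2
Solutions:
 h(c) = C1 + C2*c^(3/2)


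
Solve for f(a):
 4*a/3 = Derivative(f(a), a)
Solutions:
 f(a) = C1 + 2*a^2/3


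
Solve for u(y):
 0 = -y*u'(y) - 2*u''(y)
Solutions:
 u(y) = C1 + C2*erf(y/2)


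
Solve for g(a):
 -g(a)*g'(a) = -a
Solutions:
 g(a) = -sqrt(C1 + a^2)
 g(a) = sqrt(C1 + a^2)


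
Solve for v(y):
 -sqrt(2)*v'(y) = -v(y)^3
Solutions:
 v(y) = -sqrt(-1/(C1 + sqrt(2)*y))
 v(y) = sqrt(-1/(C1 + sqrt(2)*y))


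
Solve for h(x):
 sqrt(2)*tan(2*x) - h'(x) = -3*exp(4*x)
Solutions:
 h(x) = C1 + 3*exp(4*x)/4 - sqrt(2)*log(cos(2*x))/2


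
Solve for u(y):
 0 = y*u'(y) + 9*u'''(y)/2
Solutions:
 u(y) = C1 + Integral(C2*airyai(-6^(1/3)*y/3) + C3*airybi(-6^(1/3)*y/3), y)


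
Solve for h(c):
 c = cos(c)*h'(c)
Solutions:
 h(c) = C1 + Integral(c/cos(c), c)


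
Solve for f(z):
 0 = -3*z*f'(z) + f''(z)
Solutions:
 f(z) = C1 + C2*erfi(sqrt(6)*z/2)


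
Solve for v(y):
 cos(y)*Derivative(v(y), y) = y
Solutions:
 v(y) = C1 + Integral(y/cos(y), y)


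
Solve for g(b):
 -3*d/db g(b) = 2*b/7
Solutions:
 g(b) = C1 - b^2/21


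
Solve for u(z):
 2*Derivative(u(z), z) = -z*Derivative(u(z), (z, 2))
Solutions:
 u(z) = C1 + C2/z


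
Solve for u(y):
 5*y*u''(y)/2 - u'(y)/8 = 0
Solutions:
 u(y) = C1 + C2*y^(21/20)


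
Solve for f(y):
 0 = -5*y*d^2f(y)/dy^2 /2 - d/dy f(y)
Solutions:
 f(y) = C1 + C2*y^(3/5)


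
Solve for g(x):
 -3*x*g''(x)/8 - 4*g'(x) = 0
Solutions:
 g(x) = C1 + C2/x^(29/3)


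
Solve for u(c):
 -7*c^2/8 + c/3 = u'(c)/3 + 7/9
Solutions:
 u(c) = C1 - 7*c^3/8 + c^2/2 - 7*c/3


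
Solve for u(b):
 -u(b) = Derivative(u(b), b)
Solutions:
 u(b) = C1*exp(-b)


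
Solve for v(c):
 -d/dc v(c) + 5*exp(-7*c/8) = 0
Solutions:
 v(c) = C1 - 40*exp(-7*c/8)/7


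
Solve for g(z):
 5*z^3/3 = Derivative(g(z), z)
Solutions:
 g(z) = C1 + 5*z^4/12


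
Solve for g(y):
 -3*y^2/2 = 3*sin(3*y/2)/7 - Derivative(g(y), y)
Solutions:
 g(y) = C1 + y^3/2 - 2*cos(3*y/2)/7


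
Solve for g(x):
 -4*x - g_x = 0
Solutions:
 g(x) = C1 - 2*x^2


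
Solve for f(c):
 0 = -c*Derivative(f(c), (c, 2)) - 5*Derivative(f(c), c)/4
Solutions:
 f(c) = C1 + C2/c^(1/4)


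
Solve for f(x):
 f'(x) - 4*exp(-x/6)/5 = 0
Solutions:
 f(x) = C1 - 24*exp(-x/6)/5


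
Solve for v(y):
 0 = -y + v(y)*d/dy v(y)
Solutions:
 v(y) = -sqrt(C1 + y^2)
 v(y) = sqrt(C1 + y^2)


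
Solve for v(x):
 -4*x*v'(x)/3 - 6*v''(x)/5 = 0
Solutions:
 v(x) = C1 + C2*erf(sqrt(5)*x/3)


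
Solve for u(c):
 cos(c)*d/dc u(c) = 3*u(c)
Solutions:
 u(c) = C1*(sin(c) + 1)^(3/2)/(sin(c) - 1)^(3/2)


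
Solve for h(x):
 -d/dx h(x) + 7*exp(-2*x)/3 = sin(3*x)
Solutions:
 h(x) = C1 + cos(3*x)/3 - 7*exp(-2*x)/6


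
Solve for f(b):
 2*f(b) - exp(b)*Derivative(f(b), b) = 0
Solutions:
 f(b) = C1*exp(-2*exp(-b))


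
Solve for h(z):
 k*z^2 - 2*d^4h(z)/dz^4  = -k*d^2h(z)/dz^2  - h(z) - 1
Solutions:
 h(z) = C1*exp(-z*sqrt(k - sqrt(k^2 + 8))/2) + C2*exp(z*sqrt(k - sqrt(k^2 + 8))/2) + C3*exp(-z*sqrt(k + sqrt(k^2 + 8))/2) + C4*exp(z*sqrt(k + sqrt(k^2 + 8))/2) + 2*k^2 - k*z^2 - 1


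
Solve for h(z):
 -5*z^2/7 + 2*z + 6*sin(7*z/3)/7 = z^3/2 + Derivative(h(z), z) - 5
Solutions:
 h(z) = C1 - z^4/8 - 5*z^3/21 + z^2 + 5*z - 18*cos(7*z/3)/49


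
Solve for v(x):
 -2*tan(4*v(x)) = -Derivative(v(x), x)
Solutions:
 v(x) = -asin(C1*exp(8*x))/4 + pi/4
 v(x) = asin(C1*exp(8*x))/4


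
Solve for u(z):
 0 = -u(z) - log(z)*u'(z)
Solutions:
 u(z) = C1*exp(-li(z))


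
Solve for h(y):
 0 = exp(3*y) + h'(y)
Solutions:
 h(y) = C1 - exp(3*y)/3


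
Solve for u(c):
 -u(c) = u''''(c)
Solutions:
 u(c) = (C1*sin(sqrt(2)*c/2) + C2*cos(sqrt(2)*c/2))*exp(-sqrt(2)*c/2) + (C3*sin(sqrt(2)*c/2) + C4*cos(sqrt(2)*c/2))*exp(sqrt(2)*c/2)


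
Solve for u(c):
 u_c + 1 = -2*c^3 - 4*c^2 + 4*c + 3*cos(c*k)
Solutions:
 u(c) = C1 - c^4/2 - 4*c^3/3 + 2*c^2 - c + 3*sin(c*k)/k


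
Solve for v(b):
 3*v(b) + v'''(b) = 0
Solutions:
 v(b) = C3*exp(-3^(1/3)*b) + (C1*sin(3^(5/6)*b/2) + C2*cos(3^(5/6)*b/2))*exp(3^(1/3)*b/2)


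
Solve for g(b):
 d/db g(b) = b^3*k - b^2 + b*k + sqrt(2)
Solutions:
 g(b) = C1 + b^4*k/4 - b^3/3 + b^2*k/2 + sqrt(2)*b


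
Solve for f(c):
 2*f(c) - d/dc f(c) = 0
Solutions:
 f(c) = C1*exp(2*c)


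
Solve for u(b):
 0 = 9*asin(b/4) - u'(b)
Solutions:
 u(b) = C1 + 9*b*asin(b/4) + 9*sqrt(16 - b^2)


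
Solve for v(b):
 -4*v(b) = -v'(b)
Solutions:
 v(b) = C1*exp(4*b)


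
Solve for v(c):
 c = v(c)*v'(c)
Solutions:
 v(c) = -sqrt(C1 + c^2)
 v(c) = sqrt(C1 + c^2)


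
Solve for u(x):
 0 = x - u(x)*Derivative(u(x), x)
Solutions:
 u(x) = -sqrt(C1 + x^2)
 u(x) = sqrt(C1 + x^2)


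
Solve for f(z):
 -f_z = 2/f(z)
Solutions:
 f(z) = -sqrt(C1 - 4*z)
 f(z) = sqrt(C1 - 4*z)


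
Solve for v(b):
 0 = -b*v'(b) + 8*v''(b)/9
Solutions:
 v(b) = C1 + C2*erfi(3*b/4)


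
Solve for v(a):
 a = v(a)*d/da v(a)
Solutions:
 v(a) = -sqrt(C1 + a^2)
 v(a) = sqrt(C1 + a^2)


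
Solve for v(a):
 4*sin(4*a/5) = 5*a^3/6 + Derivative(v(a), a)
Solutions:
 v(a) = C1 - 5*a^4/24 - 5*cos(4*a/5)


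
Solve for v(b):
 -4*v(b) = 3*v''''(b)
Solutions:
 v(b) = (C1*sin(3^(3/4)*b/3) + C2*cos(3^(3/4)*b/3))*exp(-3^(3/4)*b/3) + (C3*sin(3^(3/4)*b/3) + C4*cos(3^(3/4)*b/3))*exp(3^(3/4)*b/3)


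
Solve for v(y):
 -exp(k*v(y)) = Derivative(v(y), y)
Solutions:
 v(y) = Piecewise((log(1/(C1*k + k*y))/k, Ne(k, 0)), (nan, True))
 v(y) = Piecewise((C1 - y, Eq(k, 0)), (nan, True))


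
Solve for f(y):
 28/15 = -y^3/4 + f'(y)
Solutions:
 f(y) = C1 + y^4/16 + 28*y/15


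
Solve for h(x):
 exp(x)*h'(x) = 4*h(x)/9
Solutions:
 h(x) = C1*exp(-4*exp(-x)/9)


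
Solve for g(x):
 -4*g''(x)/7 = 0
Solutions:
 g(x) = C1 + C2*x


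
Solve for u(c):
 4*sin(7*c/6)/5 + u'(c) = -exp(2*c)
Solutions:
 u(c) = C1 - exp(2*c)/2 + 24*cos(7*c/6)/35


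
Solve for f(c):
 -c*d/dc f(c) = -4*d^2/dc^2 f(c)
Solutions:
 f(c) = C1 + C2*erfi(sqrt(2)*c/4)


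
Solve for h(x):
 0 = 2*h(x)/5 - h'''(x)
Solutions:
 h(x) = C3*exp(2^(1/3)*5^(2/3)*x/5) + (C1*sin(2^(1/3)*sqrt(3)*5^(2/3)*x/10) + C2*cos(2^(1/3)*sqrt(3)*5^(2/3)*x/10))*exp(-2^(1/3)*5^(2/3)*x/10)


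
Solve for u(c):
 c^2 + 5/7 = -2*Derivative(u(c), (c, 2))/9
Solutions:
 u(c) = C1 + C2*c - 3*c^4/8 - 45*c^2/28


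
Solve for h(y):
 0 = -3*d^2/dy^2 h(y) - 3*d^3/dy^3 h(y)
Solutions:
 h(y) = C1 + C2*y + C3*exp(-y)


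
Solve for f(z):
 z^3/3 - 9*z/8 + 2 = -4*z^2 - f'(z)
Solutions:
 f(z) = C1 - z^4/12 - 4*z^3/3 + 9*z^2/16 - 2*z


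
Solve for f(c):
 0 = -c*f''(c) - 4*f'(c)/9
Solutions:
 f(c) = C1 + C2*c^(5/9)


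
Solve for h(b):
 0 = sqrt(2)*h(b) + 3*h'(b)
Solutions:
 h(b) = C1*exp(-sqrt(2)*b/3)


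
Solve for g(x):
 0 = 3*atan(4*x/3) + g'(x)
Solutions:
 g(x) = C1 - 3*x*atan(4*x/3) + 9*log(16*x^2 + 9)/8


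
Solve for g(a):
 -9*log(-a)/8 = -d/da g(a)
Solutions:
 g(a) = C1 + 9*a*log(-a)/8 - 9*a/8


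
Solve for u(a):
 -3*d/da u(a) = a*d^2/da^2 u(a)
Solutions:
 u(a) = C1 + C2/a^2


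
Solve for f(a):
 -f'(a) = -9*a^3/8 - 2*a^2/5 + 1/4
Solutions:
 f(a) = C1 + 9*a^4/32 + 2*a^3/15 - a/4


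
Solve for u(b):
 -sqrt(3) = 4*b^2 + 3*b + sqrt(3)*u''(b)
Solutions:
 u(b) = C1 + C2*b - sqrt(3)*b^4/9 - sqrt(3)*b^3/6 - b^2/2


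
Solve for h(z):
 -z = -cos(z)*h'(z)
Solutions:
 h(z) = C1 + Integral(z/cos(z), z)


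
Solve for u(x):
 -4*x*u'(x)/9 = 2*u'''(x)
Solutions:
 u(x) = C1 + Integral(C2*airyai(-6^(1/3)*x/3) + C3*airybi(-6^(1/3)*x/3), x)


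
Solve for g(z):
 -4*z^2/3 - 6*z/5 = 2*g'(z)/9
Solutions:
 g(z) = C1 - 2*z^3 - 27*z^2/10


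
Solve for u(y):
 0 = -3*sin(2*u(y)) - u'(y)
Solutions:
 u(y) = pi - acos((-C1 - exp(12*y))/(C1 - exp(12*y)))/2
 u(y) = acos((-C1 - exp(12*y))/(C1 - exp(12*y)))/2


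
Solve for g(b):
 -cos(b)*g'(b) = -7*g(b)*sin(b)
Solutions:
 g(b) = C1/cos(b)^7


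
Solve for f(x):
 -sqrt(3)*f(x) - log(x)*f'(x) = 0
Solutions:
 f(x) = C1*exp(-sqrt(3)*li(x))


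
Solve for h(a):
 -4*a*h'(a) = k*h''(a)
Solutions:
 h(a) = C1 + C2*sqrt(k)*erf(sqrt(2)*a*sqrt(1/k))


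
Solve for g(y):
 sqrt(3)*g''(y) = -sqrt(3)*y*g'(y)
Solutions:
 g(y) = C1 + C2*erf(sqrt(2)*y/2)


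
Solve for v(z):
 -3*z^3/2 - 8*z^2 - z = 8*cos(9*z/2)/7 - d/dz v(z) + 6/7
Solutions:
 v(z) = C1 + 3*z^4/8 + 8*z^3/3 + z^2/2 + 6*z/7 + 16*sin(9*z/2)/63


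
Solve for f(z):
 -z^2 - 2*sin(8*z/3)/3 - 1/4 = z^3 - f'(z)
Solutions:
 f(z) = C1 + z^4/4 + z^3/3 + z/4 - cos(8*z/3)/4


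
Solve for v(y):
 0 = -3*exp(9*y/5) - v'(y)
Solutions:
 v(y) = C1 - 5*exp(9*y/5)/3


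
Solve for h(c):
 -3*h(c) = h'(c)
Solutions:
 h(c) = C1*exp(-3*c)


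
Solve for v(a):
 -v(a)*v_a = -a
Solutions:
 v(a) = -sqrt(C1 + a^2)
 v(a) = sqrt(C1 + a^2)


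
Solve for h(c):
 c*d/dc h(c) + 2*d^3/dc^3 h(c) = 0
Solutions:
 h(c) = C1 + Integral(C2*airyai(-2^(2/3)*c/2) + C3*airybi(-2^(2/3)*c/2), c)


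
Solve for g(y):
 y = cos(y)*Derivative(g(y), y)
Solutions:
 g(y) = C1 + Integral(y/cos(y), y)


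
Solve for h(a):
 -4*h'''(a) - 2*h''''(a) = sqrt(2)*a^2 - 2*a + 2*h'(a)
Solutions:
 h(a) = C1 + C2*exp(a*(-8 + 8*2^(1/3)/(3*sqrt(177) + 43)^(1/3) + 2^(2/3)*(3*sqrt(177) + 43)^(1/3))/12)*sin(2^(1/3)*sqrt(3)*a*(-2^(1/3)*(3*sqrt(177) + 43)^(1/3) + 8/(3*sqrt(177) + 43)^(1/3))/12) + C3*exp(a*(-8 + 8*2^(1/3)/(3*sqrt(177) + 43)^(1/3) + 2^(2/3)*(3*sqrt(177) + 43)^(1/3))/12)*cos(2^(1/3)*sqrt(3)*a*(-2^(1/3)*(3*sqrt(177) + 43)^(1/3) + 8/(3*sqrt(177) + 43)^(1/3))/12) + C4*exp(-a*(8*2^(1/3)/(3*sqrt(177) + 43)^(1/3) + 4 + 2^(2/3)*(3*sqrt(177) + 43)^(1/3))/6) - sqrt(2)*a^3/6 + a^2/2 + 2*sqrt(2)*a


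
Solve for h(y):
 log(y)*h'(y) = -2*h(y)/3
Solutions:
 h(y) = C1*exp(-2*li(y)/3)


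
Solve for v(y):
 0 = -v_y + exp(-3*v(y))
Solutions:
 v(y) = log(C1 + 3*y)/3
 v(y) = log((-3^(1/3) - 3^(5/6)*I)*(C1 + y)^(1/3)/2)
 v(y) = log((-3^(1/3) + 3^(5/6)*I)*(C1 + y)^(1/3)/2)


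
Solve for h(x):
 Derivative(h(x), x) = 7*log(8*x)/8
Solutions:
 h(x) = C1 + 7*x*log(x)/8 - 7*x/8 + 21*x*log(2)/8


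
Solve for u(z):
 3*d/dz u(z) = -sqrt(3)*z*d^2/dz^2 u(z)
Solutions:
 u(z) = C1 + C2*z^(1 - sqrt(3))


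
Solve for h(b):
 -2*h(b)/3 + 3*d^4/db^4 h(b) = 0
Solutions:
 h(b) = C1*exp(-2^(1/4)*sqrt(3)*b/3) + C2*exp(2^(1/4)*sqrt(3)*b/3) + C3*sin(2^(1/4)*sqrt(3)*b/3) + C4*cos(2^(1/4)*sqrt(3)*b/3)


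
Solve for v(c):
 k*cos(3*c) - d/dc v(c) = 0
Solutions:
 v(c) = C1 + k*sin(3*c)/3


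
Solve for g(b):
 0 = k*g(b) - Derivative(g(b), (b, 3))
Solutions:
 g(b) = C1*exp(b*k^(1/3)) + C2*exp(b*k^(1/3)*(-1 + sqrt(3)*I)/2) + C3*exp(-b*k^(1/3)*(1 + sqrt(3)*I)/2)


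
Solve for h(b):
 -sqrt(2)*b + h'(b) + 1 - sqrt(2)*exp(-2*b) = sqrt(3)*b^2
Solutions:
 h(b) = C1 + sqrt(3)*b^3/3 + sqrt(2)*b^2/2 - b - sqrt(2)*exp(-2*b)/2


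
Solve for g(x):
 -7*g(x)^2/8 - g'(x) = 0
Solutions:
 g(x) = 8/(C1 + 7*x)


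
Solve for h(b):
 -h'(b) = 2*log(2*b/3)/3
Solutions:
 h(b) = C1 - 2*b*log(b)/3 - 2*b*log(2)/3 + 2*b/3 + 2*b*log(3)/3


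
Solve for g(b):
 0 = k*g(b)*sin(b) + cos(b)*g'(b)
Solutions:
 g(b) = C1*exp(k*log(cos(b)))


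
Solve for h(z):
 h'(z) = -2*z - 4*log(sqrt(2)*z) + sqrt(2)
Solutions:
 h(z) = C1 - z^2 - 4*z*log(z) - z*log(4) + sqrt(2)*z + 4*z


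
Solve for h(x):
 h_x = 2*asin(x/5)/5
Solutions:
 h(x) = C1 + 2*x*asin(x/5)/5 + 2*sqrt(25 - x^2)/5


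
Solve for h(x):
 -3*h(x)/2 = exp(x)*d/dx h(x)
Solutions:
 h(x) = C1*exp(3*exp(-x)/2)


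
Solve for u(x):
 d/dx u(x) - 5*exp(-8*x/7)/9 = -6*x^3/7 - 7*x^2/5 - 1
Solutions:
 u(x) = C1 - 3*x^4/14 - 7*x^3/15 - x - 35*exp(-8*x/7)/72


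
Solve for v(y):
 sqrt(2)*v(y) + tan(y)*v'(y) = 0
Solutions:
 v(y) = C1/sin(y)^(sqrt(2))


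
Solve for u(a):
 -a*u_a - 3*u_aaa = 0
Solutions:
 u(a) = C1 + Integral(C2*airyai(-3^(2/3)*a/3) + C3*airybi(-3^(2/3)*a/3), a)


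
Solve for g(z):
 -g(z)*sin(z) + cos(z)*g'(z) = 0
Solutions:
 g(z) = C1/cos(z)


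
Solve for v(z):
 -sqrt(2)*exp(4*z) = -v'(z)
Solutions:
 v(z) = C1 + sqrt(2)*exp(4*z)/4


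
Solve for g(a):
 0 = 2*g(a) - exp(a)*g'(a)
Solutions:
 g(a) = C1*exp(-2*exp(-a))


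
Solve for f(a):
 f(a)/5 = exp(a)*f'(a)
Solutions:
 f(a) = C1*exp(-exp(-a)/5)


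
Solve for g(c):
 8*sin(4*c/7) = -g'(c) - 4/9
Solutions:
 g(c) = C1 - 4*c/9 + 14*cos(4*c/7)


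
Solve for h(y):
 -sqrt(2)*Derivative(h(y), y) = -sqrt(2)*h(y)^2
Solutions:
 h(y) = -1/(C1 + y)


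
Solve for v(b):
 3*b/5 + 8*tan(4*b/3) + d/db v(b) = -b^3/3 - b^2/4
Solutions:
 v(b) = C1 - b^4/12 - b^3/12 - 3*b^2/10 + 6*log(cos(4*b/3))


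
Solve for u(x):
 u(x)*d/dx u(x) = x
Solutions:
 u(x) = -sqrt(C1 + x^2)
 u(x) = sqrt(C1 + x^2)


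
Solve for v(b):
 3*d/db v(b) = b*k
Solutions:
 v(b) = C1 + b^2*k/6


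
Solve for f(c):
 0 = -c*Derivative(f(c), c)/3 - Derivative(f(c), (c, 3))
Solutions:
 f(c) = C1 + Integral(C2*airyai(-3^(2/3)*c/3) + C3*airybi(-3^(2/3)*c/3), c)


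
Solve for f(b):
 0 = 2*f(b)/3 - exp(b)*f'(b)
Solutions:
 f(b) = C1*exp(-2*exp(-b)/3)


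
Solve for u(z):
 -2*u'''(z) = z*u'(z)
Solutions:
 u(z) = C1 + Integral(C2*airyai(-2^(2/3)*z/2) + C3*airybi(-2^(2/3)*z/2), z)


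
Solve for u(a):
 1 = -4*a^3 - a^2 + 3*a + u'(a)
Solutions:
 u(a) = C1 + a^4 + a^3/3 - 3*a^2/2 + a


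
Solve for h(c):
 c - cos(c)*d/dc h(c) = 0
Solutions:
 h(c) = C1 + Integral(c/cos(c), c)


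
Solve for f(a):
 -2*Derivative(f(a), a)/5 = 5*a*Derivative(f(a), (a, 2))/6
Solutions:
 f(a) = C1 + C2*a^(13/25)


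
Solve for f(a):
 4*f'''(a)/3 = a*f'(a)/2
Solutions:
 f(a) = C1 + Integral(C2*airyai(3^(1/3)*a/2) + C3*airybi(3^(1/3)*a/2), a)


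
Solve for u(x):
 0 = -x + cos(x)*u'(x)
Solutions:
 u(x) = C1 + Integral(x/cos(x), x)


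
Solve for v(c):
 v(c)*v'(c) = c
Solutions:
 v(c) = -sqrt(C1 + c^2)
 v(c) = sqrt(C1 + c^2)


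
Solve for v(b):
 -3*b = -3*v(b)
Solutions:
 v(b) = b


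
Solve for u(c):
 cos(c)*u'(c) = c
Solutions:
 u(c) = C1 + Integral(c/cos(c), c)


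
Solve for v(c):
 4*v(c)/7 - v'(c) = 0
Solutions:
 v(c) = C1*exp(4*c/7)


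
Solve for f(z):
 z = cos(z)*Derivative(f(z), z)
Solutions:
 f(z) = C1 + Integral(z/cos(z), z)


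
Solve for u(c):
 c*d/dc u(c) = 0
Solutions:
 u(c) = C1


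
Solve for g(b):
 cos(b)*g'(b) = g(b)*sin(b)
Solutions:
 g(b) = C1/cos(b)


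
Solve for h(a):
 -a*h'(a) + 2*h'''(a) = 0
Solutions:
 h(a) = C1 + Integral(C2*airyai(2^(2/3)*a/2) + C3*airybi(2^(2/3)*a/2), a)


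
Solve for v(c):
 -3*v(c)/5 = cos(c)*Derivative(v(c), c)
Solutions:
 v(c) = C1*(sin(c) - 1)^(3/10)/(sin(c) + 1)^(3/10)


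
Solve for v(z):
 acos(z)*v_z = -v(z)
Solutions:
 v(z) = C1*exp(-Integral(1/acos(z), z))


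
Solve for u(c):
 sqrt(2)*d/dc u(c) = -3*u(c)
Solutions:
 u(c) = C1*exp(-3*sqrt(2)*c/2)


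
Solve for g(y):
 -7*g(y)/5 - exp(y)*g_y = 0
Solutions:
 g(y) = C1*exp(7*exp(-y)/5)


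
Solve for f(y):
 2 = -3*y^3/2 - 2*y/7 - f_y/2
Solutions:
 f(y) = C1 - 3*y^4/4 - 2*y^2/7 - 4*y


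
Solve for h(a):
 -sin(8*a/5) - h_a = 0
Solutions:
 h(a) = C1 + 5*cos(8*a/5)/8


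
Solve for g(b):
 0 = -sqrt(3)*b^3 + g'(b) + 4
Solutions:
 g(b) = C1 + sqrt(3)*b^4/4 - 4*b


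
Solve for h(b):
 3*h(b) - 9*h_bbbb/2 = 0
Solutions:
 h(b) = C1*exp(-2^(1/4)*3^(3/4)*b/3) + C2*exp(2^(1/4)*3^(3/4)*b/3) + C3*sin(2^(1/4)*3^(3/4)*b/3) + C4*cos(2^(1/4)*3^(3/4)*b/3)


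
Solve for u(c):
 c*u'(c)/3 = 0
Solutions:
 u(c) = C1


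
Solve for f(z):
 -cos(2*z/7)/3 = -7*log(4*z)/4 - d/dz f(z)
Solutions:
 f(z) = C1 - 7*z*log(z)/4 - 7*z*log(2)/2 + 7*z/4 + 7*sin(2*z/7)/6


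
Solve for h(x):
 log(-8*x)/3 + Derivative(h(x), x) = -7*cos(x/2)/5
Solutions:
 h(x) = C1 - x*log(-x)/3 - x*log(2) + x/3 - 14*sin(x/2)/5


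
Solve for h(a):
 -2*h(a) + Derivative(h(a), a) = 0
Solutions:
 h(a) = C1*exp(2*a)


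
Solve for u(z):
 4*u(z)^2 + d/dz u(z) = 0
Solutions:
 u(z) = 1/(C1 + 4*z)


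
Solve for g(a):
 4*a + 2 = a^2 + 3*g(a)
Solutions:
 g(a) = -a^2/3 + 4*a/3 + 2/3


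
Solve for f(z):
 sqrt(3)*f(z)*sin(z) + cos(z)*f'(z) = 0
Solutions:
 f(z) = C1*cos(z)^(sqrt(3))


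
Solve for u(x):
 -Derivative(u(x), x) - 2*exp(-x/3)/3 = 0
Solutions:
 u(x) = C1 + 2*exp(-x/3)


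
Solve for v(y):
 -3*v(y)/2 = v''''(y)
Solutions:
 v(y) = (C1*sin(6^(1/4)*y/2) + C2*cos(6^(1/4)*y/2))*exp(-6^(1/4)*y/2) + (C3*sin(6^(1/4)*y/2) + C4*cos(6^(1/4)*y/2))*exp(6^(1/4)*y/2)


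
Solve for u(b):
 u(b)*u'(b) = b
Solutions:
 u(b) = -sqrt(C1 + b^2)
 u(b) = sqrt(C1 + b^2)


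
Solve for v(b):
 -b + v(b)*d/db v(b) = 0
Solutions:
 v(b) = -sqrt(C1 + b^2)
 v(b) = sqrt(C1 + b^2)


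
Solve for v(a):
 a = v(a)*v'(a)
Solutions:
 v(a) = -sqrt(C1 + a^2)
 v(a) = sqrt(C1 + a^2)


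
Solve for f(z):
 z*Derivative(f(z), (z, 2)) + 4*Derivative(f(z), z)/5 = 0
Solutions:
 f(z) = C1 + C2*z^(1/5)


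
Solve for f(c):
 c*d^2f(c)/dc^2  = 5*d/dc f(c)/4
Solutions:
 f(c) = C1 + C2*c^(9/4)


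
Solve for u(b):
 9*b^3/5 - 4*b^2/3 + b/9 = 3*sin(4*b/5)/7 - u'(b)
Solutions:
 u(b) = C1 - 9*b^4/20 + 4*b^3/9 - b^2/18 - 15*cos(4*b/5)/28


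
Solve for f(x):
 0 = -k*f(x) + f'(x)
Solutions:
 f(x) = C1*exp(k*x)


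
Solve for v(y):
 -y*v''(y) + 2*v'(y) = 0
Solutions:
 v(y) = C1 + C2*y^3


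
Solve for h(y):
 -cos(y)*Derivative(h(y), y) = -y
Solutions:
 h(y) = C1 + Integral(y/cos(y), y)


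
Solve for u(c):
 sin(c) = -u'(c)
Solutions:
 u(c) = C1 + cos(c)


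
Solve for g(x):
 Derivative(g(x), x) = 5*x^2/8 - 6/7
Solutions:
 g(x) = C1 + 5*x^3/24 - 6*x/7


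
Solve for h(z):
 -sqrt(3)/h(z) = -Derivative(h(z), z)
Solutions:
 h(z) = -sqrt(C1 + 2*sqrt(3)*z)
 h(z) = sqrt(C1 + 2*sqrt(3)*z)


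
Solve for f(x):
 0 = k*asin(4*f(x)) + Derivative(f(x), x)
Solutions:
 Integral(1/asin(4*_y), (_y, f(x))) = C1 - k*x


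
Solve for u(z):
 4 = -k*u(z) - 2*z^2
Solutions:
 u(z) = 2*(-z^2 - 2)/k


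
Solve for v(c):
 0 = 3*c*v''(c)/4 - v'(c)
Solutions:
 v(c) = C1 + C2*c^(7/3)


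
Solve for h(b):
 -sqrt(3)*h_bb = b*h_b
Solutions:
 h(b) = C1 + C2*erf(sqrt(2)*3^(3/4)*b/6)


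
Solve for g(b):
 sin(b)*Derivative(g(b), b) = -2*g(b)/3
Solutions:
 g(b) = C1*(cos(b) + 1)^(1/3)/(cos(b) - 1)^(1/3)


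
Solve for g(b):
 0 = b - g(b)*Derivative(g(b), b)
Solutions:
 g(b) = -sqrt(C1 + b^2)
 g(b) = sqrt(C1 + b^2)


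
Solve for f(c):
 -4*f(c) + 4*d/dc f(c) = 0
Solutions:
 f(c) = C1*exp(c)


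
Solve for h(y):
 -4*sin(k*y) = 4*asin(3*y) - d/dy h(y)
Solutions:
 h(y) = C1 + 4*y*asin(3*y) + 4*sqrt(1 - 9*y^2)/3 + 4*Piecewise((-cos(k*y)/k, Ne(k, 0)), (0, True))


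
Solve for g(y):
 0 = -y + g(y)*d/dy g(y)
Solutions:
 g(y) = -sqrt(C1 + y^2)
 g(y) = sqrt(C1 + y^2)


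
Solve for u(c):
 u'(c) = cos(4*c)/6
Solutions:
 u(c) = C1 + sin(4*c)/24


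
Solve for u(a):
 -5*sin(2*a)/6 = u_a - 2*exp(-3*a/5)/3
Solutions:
 u(a) = C1 + 5*cos(2*a)/12 - 10*exp(-3*a/5)/9


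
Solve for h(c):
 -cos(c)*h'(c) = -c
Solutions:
 h(c) = C1 + Integral(c/cos(c), c)


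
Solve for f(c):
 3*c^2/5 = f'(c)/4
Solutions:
 f(c) = C1 + 4*c^3/5


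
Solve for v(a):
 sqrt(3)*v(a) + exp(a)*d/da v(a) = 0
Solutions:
 v(a) = C1*exp(sqrt(3)*exp(-a))


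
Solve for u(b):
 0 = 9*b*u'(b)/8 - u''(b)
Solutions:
 u(b) = C1 + C2*erfi(3*b/4)


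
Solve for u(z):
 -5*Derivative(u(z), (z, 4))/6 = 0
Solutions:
 u(z) = C1 + C2*z + C3*z^2 + C4*z^3


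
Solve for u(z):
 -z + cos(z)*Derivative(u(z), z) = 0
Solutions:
 u(z) = C1 + Integral(z/cos(z), z)


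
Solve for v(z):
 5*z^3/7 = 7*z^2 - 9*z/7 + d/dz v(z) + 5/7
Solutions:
 v(z) = C1 + 5*z^4/28 - 7*z^3/3 + 9*z^2/14 - 5*z/7


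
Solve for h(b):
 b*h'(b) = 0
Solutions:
 h(b) = C1


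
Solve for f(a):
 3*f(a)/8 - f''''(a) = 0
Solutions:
 f(a) = C1*exp(-6^(1/4)*a/2) + C2*exp(6^(1/4)*a/2) + C3*sin(6^(1/4)*a/2) + C4*cos(6^(1/4)*a/2)


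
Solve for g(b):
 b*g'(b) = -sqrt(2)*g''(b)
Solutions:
 g(b) = C1 + C2*erf(2^(1/4)*b/2)


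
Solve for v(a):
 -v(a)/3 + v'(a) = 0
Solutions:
 v(a) = C1*exp(a/3)


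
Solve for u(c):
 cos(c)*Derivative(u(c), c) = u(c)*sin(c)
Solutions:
 u(c) = C1/cos(c)


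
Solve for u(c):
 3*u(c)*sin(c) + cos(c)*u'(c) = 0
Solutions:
 u(c) = C1*cos(c)^3


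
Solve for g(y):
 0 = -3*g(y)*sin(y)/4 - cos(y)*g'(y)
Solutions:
 g(y) = C1*cos(y)^(3/4)


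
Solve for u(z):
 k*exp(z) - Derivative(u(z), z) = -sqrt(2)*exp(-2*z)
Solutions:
 u(z) = C1 + k*exp(z) - sqrt(2)*exp(-2*z)/2
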